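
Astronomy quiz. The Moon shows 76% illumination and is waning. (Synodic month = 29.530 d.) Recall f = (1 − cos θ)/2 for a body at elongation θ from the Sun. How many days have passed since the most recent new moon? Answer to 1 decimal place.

19.6 days

cos θ = 1 − 2f = -0.520, giving a principal value of 121.3°.
Since the Moon is past full (waning), take the reflex angle: θ = 360° − 121.3° = 238.7°.
Age = 29.530 × 238.7°/360° ≈ 19.58 days.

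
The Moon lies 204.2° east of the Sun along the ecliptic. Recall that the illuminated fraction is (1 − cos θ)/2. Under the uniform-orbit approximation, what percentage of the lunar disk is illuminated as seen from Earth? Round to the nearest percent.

96%

f = (1 − cos 204.2°)/2 = (1 − (-0.912))/2 ≈ 0.956, i.e. 96%.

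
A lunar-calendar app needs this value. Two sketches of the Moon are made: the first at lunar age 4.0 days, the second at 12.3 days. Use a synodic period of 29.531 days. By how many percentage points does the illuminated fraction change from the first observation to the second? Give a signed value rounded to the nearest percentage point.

+76 pp

First observation: θ = 360°·4.0/29.531 = 48.8°, so f = 0.170.
Second observation: θ = 149.9°, f = 0.933.
Δf = 0.933 − 0.170 = +0.762, i.e. +76 pp.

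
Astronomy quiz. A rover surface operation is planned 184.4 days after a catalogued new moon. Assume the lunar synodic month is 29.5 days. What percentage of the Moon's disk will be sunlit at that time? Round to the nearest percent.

50%

184.4 d spans 6 complete synodic months (6 × 29.5 = 177.00 d) plus 7.40 d.
Phase angle: θ = 360°·(7.40 d)/(29.5 d) = 90.3°.
With cos θ = (-0.005), the lit fraction is (1 − (-0.005))/2 ≈ 0.503, so 50%.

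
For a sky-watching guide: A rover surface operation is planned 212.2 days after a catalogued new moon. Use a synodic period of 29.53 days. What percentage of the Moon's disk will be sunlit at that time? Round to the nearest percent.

30%

Reduce mod P: 212.2 − 7×29.53 = 5.49 d into the current lunation.
Elongation θ = 360° × 5.49/29.53 ≈ 66.9°.
cos 66.9° = 0.392, so f = (1 − 0.392)/2 = 0.304, so 30%.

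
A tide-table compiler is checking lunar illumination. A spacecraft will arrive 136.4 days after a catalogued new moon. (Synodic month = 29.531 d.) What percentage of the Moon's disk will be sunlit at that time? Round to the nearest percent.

87%

136.4 d spans 4 complete synodic months (4 × 29.531 = 118.12 d) plus 18.28 d.
Phase angle: θ = 360°·(18.28 d)/(29.531 d) = 222.8°.
With cos θ = (-0.734), the lit fraction is (1 − (-0.734))/2 ≈ 0.867, so 87%.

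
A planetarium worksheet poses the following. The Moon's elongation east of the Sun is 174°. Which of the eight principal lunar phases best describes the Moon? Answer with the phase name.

The full moon sector spans roughly 158°–202°; 174° falls inside it.

full moon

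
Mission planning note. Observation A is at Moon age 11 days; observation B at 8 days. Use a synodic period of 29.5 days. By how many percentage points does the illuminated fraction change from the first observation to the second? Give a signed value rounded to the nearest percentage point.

-28 percentage points

θ₁ = 360° × 11/29.5 = 134.2°, f₁ = (1 − cos θ₁)/2 = 0.849.
θ₂ = 360° × 8/29.5 = 97.6°, f₂ = (1 − cos θ₂)/2 = 0.566.
Change = f₂ − f₁ = -0.282 → -28 percentage points.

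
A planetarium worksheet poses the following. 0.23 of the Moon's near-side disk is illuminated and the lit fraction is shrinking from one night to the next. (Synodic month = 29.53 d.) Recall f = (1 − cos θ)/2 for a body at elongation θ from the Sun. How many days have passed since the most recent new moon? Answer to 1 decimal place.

24.8 days

Invert f = (1 − cos θ)/2 to get cos θ = 1 − 2(0.23) = 0.540, hence θ₀ = arccos 0.540 = 57.3°.
Since the Moon is past full (waning), take the reflex angle: θ = 360° − 57.3° = 302.7°.
That fraction of the synodic month is 302.7/360 × 29.53 d ≈ 24.83 d.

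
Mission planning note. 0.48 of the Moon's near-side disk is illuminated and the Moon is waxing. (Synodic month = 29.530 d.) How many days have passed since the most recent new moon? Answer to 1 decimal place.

7.2 days

Invert f = (1 − cos θ)/2 to get cos θ = 1 − 2(0.48) = 0.040, hence θ₀ = arccos 0.040 = 87.7°.
The Moon is waxing (0°–180°), so θ = 87.7° directly.
At 360°/29.530 d per day, 87.7° corresponds to 7.19 days.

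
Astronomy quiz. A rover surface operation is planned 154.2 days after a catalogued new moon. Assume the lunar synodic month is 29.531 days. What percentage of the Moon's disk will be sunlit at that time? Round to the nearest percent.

154.2/29.531 = 5.222 lunations, so 5 complete cycles and 6.54 d into the next.
The Moon has covered 6.54/29.531 of its cycle, so θ ≈ 360° × 6.54/29.531 = 79.8°.
Illuminated fraction = (1 − cos 79.8°)/2 = (1 − 0.177)/2 ≈ 0.411, so 41%.

41%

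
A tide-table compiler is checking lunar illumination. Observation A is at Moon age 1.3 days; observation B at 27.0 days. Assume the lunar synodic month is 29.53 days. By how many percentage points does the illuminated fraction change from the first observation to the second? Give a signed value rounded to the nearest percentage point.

θ₁ = 360° × 1.3/29.53 = 15.8°, f₁ = (1 − cos θ₁)/2 = 0.019.
θ₂ = 360° × 27.0/29.53 = 329.2°, f₂ = (1 − cos θ₂)/2 = 0.071.
Change = f₂ − f₁ = +0.052 → +5 percentage points.

+5 pp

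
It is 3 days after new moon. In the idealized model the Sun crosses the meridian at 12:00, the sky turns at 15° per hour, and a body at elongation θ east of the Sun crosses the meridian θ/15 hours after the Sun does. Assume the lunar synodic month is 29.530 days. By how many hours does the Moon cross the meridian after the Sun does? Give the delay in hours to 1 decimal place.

2.4 h

Phase angle: θ = 360°·(3 d)/(29.530 d) = 36.6°.
At 15° of sky rotation per hour, 36.6° corresponds to a 2.44 h lag.
So the Moon crosses the meridian 2.44 h after the Sun.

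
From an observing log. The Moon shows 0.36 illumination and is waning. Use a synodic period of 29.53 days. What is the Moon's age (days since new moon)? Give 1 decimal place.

23.5 days

Invert f = (1 − cos θ)/2 to get cos θ = 1 − 2(0.36) = 0.280, hence θ₀ = arccos 0.280 = 73.7°.
Waning ⇒ past full, so θ = 360° − 73.7° = 286.3°.
At 360°/29.53 d per day, 286.3° corresponds to 23.48 days.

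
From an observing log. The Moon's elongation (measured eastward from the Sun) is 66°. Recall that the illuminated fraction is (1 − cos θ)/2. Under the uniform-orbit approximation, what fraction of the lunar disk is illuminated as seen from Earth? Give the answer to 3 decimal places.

0.297

f = (1 − cos 66°)/2 = (1 − 0.407)/2 ≈ 0.297.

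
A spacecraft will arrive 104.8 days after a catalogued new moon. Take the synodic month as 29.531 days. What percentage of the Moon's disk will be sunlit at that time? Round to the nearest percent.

98%

Reduce mod P: 104.8 − 3×29.531 = 16.21 d into the current lunation.
Phase angle: θ = 360°·(16.21 d)/(29.531 d) = 197.6°.
Illuminated fraction = (1 − cos 197.6°)/2 = (1 − (-0.953))/2 ≈ 0.977, so 98%.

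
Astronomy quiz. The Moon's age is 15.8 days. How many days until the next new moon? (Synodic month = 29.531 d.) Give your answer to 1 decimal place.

13.7 days

One full lunation from the last new moon is 29.531 d; remaining = 29.531 − 15.8 = 13.731 d.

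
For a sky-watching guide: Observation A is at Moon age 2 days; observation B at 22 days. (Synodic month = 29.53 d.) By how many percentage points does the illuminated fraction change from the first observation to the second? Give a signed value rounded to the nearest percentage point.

+47 percentage points

θ₁ = 360° × 2/29.53 = 24.4°, f₁ = (1 − cos θ₁)/2 = 0.045.
θ₂ = 360° × 22/29.53 = 268.2°, f₂ = (1 − cos θ₂)/2 = 0.516.
Change = f₂ − f₁ = +0.471 → +47 percentage points.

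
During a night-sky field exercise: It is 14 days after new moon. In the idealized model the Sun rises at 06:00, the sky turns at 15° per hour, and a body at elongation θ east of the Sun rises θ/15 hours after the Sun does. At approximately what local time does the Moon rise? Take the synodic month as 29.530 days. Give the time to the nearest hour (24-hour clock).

Elongation θ = 360° × 14/29.530 ≈ 170.7°.
At 15° of sky rotation per hour, 170.7° corresponds to a 11.38 h lag.
06:00 + 11.38 h ≈ 17:23 → 17:00 to the nearest hour.

17:00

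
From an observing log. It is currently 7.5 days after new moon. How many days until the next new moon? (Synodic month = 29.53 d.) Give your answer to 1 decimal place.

The next new moon completes the synodic month: 29.53 − 7.5 = 22.030 days.

22.0 days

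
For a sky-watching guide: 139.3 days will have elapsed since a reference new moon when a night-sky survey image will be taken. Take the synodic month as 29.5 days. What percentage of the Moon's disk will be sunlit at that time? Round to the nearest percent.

59%

139.3 d spans 4 complete synodic months (4 × 29.5 = 118.00 d) plus 21.30 d.
Phase angle: θ = 360°·(21.30 d)/(29.5 d) = 259.9°.
With cos θ = (-0.175), the lit fraction is (1 − (-0.175))/2 ≈ 0.587, so 59%.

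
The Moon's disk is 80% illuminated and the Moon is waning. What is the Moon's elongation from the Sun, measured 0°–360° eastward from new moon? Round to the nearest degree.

233°

From f = (1 − cos θ)/2: cos θ = 1 − 2×0.80 = -0.600; arccos → 126.9°.
A waning Moon lies in 180°–360°, so θ = 360° − 126.9° = 233.1°.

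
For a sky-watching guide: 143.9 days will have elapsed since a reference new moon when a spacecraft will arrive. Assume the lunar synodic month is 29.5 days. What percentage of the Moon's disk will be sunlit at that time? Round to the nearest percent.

143.9/29.5 = 4.878 lunations, so 4 complete cycles and 25.90 d into the next.
Phase angle: θ = 360°·(25.90 d)/(29.5 d) = 316.1°.
cos 316.1° = 0.720, so f = (1 − 0.720)/2 = 0.140, so 14%.

14%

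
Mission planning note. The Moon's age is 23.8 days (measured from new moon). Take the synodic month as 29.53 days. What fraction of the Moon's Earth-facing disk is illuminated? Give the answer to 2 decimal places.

0.33

The Moon has covered 23.8/29.53 of its cycle, so θ ≈ 360° × 23.8/29.53 = 290.1°.
cos 290.1° = 0.344, so f = (1 − 0.344)/2 = 0.328.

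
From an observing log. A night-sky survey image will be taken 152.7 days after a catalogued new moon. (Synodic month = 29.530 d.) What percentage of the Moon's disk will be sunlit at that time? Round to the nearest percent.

26%

152.7/29.530 = 5.171 lunations, so 5 complete cycles and 5.05 d into the next.
The Moon has covered 5.05/29.530 of its cycle, so θ ≈ 360° × 5.05/29.530 = 61.6°.
With cos θ = 0.476, the lit fraction is (1 − 0.476)/2 ≈ 0.262, so 26%.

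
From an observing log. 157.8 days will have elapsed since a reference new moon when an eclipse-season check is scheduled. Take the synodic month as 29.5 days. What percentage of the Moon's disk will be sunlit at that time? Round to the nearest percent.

157.8/29.5 = 5.349 lunations, so 5 complete cycles and 10.30 d into the next.
Elongation θ = 360° × 10.30/29.5 ≈ 125.7°.
Illuminated fraction = (1 − cos 125.7°)/2 = (1 − (-0.583))/2 ≈ 0.792, so 79%.

79%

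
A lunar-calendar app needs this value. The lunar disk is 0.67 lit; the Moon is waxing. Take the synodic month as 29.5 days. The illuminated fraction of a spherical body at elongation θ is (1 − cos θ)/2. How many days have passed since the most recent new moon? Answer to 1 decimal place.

9.0 days

Invert f = (1 − cos θ)/2 to get cos θ = 1 − 2(0.67) = -0.340, hence θ₀ = arccos -0.340 = 109.9°.
The Moon is waxing (0°–180°), so θ = 109.9° directly.
At 360°/29.5 d per day, 109.9° corresponds to 9.00 days.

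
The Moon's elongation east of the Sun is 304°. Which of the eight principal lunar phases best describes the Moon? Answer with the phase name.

The waning crescent sector spans roughly 292°–338°; 304° falls inside it.

waning crescent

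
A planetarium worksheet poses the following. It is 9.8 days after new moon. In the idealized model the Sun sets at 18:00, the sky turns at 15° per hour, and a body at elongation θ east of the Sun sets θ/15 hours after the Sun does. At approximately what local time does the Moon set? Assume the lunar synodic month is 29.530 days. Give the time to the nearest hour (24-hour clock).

Elongation θ = 360° × 9.8/29.530 ≈ 119.5°.
The Moon trails the Sun by θ/15 = 119.5/15 ≈ 7.96 hours.
18:00 + 7.96 h ≈ 01:58 → 02:00 to the nearest hour.

02:00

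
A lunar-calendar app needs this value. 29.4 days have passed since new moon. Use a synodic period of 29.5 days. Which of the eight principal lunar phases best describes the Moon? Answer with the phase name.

new moon

At 29.4/29.5 of the cycle, θ ≈ 359° — the new moon range.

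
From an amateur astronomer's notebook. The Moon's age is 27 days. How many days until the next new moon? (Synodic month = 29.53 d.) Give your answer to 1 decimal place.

The next new moon completes the synodic month: 29.53 − 27 = 2.530 days.

2.5 days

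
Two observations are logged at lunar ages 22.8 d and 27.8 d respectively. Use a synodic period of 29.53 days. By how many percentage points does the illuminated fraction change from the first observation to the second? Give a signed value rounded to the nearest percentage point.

-40 percentage points

θ₁ = 360° × 22.8/29.53 = 278.0°, f₁ = (1 − cos θ₁)/2 = 0.431.
θ₂ = 360° × 27.8/29.53 = 338.9°, f₂ = (1 − cos θ₂)/2 = 0.033.
Change = f₂ − f₁ = -0.397 → -40 percentage points.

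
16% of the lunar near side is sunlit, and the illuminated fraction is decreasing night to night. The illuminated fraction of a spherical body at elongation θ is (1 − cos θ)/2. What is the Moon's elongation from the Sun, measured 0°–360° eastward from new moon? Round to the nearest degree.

cos θ = 1 − 2f = 0.680, giving a principal value of 47.2°.
Since the Moon is past full (waning), take the reflex angle: θ = 360° − 47.2° = 312.8°.

313°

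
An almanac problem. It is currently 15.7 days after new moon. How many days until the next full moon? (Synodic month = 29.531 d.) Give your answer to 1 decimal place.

28.6 days

Full moon occurs at elongation 180°, i.e. at age 29.531 × 180/360 = 14.765 d.
This lunation's full moon (14.765 d) has passed, so add one period: 44.296 − 15.7 = 28.596 days.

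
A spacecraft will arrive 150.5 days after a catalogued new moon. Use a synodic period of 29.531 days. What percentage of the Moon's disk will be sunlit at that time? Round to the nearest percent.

9%

150.5/29.531 = 5.096 lunations, so 5 complete cycles and 2.84 d into the next.
Phase angle: θ = 360°·(2.84 d)/(29.531 d) = 34.7°.
cos 34.7° = 0.822, so f = (1 − 0.822)/2 = 0.089, so 9%.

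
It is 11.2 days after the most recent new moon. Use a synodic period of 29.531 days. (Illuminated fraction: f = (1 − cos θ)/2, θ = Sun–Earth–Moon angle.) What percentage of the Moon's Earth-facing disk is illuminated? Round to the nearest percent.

Phase angle: θ = 360°·(11.2 d)/(29.531 d) = 136.5°.
With cos θ = (-0.726), the lit fraction is (1 − (-0.726))/2 ≈ 0.863, so 86%.

86%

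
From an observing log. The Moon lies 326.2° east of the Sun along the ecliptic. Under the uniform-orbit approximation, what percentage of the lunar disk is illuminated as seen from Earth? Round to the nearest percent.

Half-versine of 326.2°: (1 − 0.831)/2 = 0.085, i.e. 8%.

8%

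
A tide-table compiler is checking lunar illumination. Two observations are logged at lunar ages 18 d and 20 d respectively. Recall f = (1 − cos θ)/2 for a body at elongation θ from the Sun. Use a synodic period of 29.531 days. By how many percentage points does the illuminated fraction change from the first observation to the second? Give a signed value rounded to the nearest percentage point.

-17 pp

θ₁ = 360° × 18/29.531 = 219.4°, f₁ = (1 − cos θ₁)/2 = 0.886.
θ₂ = 360° × 20/29.531 = 243.8°, f₂ = (1 − cos θ₂)/2 = 0.721.
Change = f₂ − f₁ = -0.166 → -17 percentage points.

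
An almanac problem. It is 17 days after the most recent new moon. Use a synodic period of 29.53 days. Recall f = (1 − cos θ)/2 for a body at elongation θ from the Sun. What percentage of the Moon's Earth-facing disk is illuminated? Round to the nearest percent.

94%

The Moon has covered 17/29.53 of its cycle, so θ ≈ 360° × 17/29.53 = 207.2°.
cos 207.2° = (-0.889), so f = (1 − (-0.889))/2 = 0.945, so 94%.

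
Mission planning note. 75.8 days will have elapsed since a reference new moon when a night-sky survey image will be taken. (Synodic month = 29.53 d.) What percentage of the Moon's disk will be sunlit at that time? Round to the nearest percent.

96%

Reduce mod P: 75.8 − 2×29.53 = 16.74 d into the current lunation.
Elongation θ = 360° × 16.74/29.53 ≈ 204.1°.
Illuminated fraction = (1 − cos 204.1°)/2 = (1 − (-0.913))/2 ≈ 0.956, so 96%.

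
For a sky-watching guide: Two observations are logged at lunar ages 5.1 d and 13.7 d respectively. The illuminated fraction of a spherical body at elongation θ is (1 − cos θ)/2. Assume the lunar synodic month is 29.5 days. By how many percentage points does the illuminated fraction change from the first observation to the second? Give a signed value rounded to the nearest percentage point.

θ₁ = 360° × 5.1/29.5 = 62.2°, f₁ = (1 − cos θ₁)/2 = 0.267.
θ₂ = 360° × 13.7/29.5 = 167.2°, f₂ = (1 − cos θ₂)/2 = 0.988.
Change = f₂ − f₁ = +0.720 → +72 percentage points.

+72 percentage points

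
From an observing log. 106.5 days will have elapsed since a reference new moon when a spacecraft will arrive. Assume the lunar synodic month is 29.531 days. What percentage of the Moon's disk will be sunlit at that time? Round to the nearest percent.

89%

Reduce mod P: 106.5 − 3×29.531 = 17.91 d into the current lunation.
Phase angle: θ = 360°·(17.91 d)/(29.531 d) = 218.3°.
With cos θ = (-0.785), the lit fraction is (1 − (-0.785))/2 ≈ 0.892, so 89%.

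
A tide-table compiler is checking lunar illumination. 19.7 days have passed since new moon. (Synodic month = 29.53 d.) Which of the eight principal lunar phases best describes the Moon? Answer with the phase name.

waning gibbous

At 19.7/29.53 of the cycle, θ ≈ 240° — the waning gibbous range.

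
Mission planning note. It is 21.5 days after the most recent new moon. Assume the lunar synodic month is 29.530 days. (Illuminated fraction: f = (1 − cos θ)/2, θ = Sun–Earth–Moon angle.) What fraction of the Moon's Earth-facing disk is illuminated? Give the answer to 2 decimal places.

Elongation θ = 360° × 21.5/29.530 ≈ 262.1°.
With cos θ = (-0.137), the lit fraction is (1 − (-0.137))/2 ≈ 0.569.

0.57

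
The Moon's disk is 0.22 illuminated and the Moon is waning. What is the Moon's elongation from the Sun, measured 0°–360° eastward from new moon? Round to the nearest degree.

304°

From f = (1 − cos θ)/2: cos θ = 1 − 2×0.22 = 0.560; arccos → 55.9°.
Waning ⇒ past full, so θ = 360° − 55.9° = 304.1°.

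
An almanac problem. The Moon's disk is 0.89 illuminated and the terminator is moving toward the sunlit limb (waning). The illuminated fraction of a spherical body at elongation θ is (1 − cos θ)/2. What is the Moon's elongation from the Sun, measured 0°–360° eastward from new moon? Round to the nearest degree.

From f = (1 − cos θ)/2: cos θ = 1 − 2×0.89 = -0.780; arccos → 141.3°.
A waning Moon lies in 180°–360°, so θ = 360° − 141.3° = 218.7°.

219°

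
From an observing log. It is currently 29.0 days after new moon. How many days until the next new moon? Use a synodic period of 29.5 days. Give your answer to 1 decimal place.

0.5 days

One full lunation from the last new moon is 29.5 d; remaining = 29.5 − 29.0 = 0.500 d.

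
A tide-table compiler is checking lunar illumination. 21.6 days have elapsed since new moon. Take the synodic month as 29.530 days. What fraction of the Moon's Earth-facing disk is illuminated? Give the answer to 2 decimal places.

0.56

Phase angle: θ = 360°·(21.6 d)/(29.530 d) = 263.3°.
With cos θ = (-0.116), the lit fraction is (1 − (-0.116))/2 ≈ 0.558.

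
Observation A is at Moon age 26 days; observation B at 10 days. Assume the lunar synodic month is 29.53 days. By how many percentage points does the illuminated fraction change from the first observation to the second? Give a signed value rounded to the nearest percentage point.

First observation: θ = 360°·26/29.53 = 317.0°, so f = 0.135.
Second observation: θ = 121.9°, f = 0.764.
Δf = 0.764 − 0.135 = +0.630, i.e. +63 pp.

+63 percentage points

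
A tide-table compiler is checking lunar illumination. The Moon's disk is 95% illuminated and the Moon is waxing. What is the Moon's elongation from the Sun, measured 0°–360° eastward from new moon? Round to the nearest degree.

From f = (1 − cos θ)/2: cos θ = 1 − 2×0.95 = -0.900; arccos → 154.2°.
Before full moon the principal value applies: θ = 154.2°.

154°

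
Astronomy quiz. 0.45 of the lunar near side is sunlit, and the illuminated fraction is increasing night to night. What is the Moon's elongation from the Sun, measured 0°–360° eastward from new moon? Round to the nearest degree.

Invert f = (1 − cos θ)/2 to get cos θ = 1 − 2(0.45) = 0.100, hence θ₀ = arccos 0.100 = 84.3°.
Before full moon the principal value applies: θ = 84.3°.

84°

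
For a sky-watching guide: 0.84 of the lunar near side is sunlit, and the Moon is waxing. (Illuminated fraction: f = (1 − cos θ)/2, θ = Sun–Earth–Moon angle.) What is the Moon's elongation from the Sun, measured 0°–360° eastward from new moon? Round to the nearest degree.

133°

Invert f = (1 − cos θ)/2 to get cos θ = 1 − 2(0.84) = -0.680, hence θ₀ = arccos -0.680 = 132.8°.
Waxing ⇒ before full, so θ = 132.8°.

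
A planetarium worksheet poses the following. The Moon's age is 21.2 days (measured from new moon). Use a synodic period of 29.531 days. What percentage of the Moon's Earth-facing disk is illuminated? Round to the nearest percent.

60%

The Moon has covered 21.2/29.531 of its cycle, so θ ≈ 360° × 21.2/29.531 = 258.4°.
Illuminated fraction = (1 − cos 258.4°)/2 = (1 − (-0.200))/2 ≈ 0.600, so 60%.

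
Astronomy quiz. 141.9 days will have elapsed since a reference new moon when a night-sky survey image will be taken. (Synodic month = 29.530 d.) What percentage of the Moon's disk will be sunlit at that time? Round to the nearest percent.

141.9/29.530 = 4.805 lunations, so 4 complete cycles and 23.78 d into the next.
Phase angle: θ = 360°·(23.78 d)/(29.530 d) = 289.9°.
With cos θ = 0.340, the lit fraction is (1 − 0.340)/2 ≈ 0.330, so 33%.

33%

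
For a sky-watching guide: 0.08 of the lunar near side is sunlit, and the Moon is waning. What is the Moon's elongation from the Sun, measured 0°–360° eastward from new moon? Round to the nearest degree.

From f = (1 − cos θ)/2: cos θ = 1 − 2×0.08 = 0.840; arccos → 32.9°.
A waning Moon lies in 180°–360°, so θ = 360° − 32.9° = 327.1°.

327°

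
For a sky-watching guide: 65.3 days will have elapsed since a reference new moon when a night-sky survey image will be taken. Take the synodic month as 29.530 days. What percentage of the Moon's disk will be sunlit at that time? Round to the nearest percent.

38%

65.3 d spans 2 complete synodic months (2 × 29.530 = 59.06 d) plus 6.24 d.
The Moon has covered 6.24/29.530 of its cycle, so θ ≈ 360° × 6.24/29.530 = 76.1°.
Illuminated fraction = (1 − cos 76.1°)/2 = (1 − 0.241)/2 ≈ 0.380, so 38%.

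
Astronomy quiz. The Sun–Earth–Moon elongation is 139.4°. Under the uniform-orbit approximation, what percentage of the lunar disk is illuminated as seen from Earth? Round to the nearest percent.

Half-versine of 139.4°: (1 − (-0.759))/2 = 0.880, i.e. 88%.

88%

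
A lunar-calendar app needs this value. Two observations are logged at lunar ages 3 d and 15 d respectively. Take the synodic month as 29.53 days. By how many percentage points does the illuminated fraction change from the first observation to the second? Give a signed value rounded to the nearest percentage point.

θ₁ = 360° × 3/29.53 = 36.6°, f₁ = (1 − cos θ₁)/2 = 0.098.
θ₂ = 360° × 15/29.53 = 182.9°, f₂ = (1 − cos θ₂)/2 = 0.999.
Change = f₂ − f₁ = +0.901 → +90 percentage points.

+90 percentage points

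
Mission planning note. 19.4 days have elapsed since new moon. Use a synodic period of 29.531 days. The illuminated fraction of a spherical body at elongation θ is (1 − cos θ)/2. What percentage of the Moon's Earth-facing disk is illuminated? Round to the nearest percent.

78%

The Moon has covered 19.4/29.531 of its cycle, so θ ≈ 360° × 19.4/29.531 = 236.5°.
With cos θ = (-0.552), the lit fraction is (1 − (-0.552))/2 ≈ 0.776, so 78%.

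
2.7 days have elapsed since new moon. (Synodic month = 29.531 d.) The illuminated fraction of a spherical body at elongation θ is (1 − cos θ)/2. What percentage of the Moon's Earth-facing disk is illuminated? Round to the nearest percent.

The Moon has covered 2.7/29.531 of its cycle, so θ ≈ 360° × 2.7/29.531 = 32.9°.
With cos θ = 0.839, the lit fraction is (1 − 0.839)/2 ≈ 0.080, so 8%.

8%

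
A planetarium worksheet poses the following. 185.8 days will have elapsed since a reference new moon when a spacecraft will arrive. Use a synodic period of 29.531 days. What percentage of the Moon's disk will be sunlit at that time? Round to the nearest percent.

185.8 d spans 6 complete synodic months (6 × 29.531 = 177.19 d) plus 8.61 d.
Elongation θ = 360° × 8.61/29.531 ≈ 105.0°.
Illuminated fraction = (1 − cos 105.0°)/2 = (1 − (-0.259))/2 ≈ 0.629, so 63%.

63%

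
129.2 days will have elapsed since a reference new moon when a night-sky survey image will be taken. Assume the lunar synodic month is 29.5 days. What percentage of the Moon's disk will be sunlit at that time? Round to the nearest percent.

129.2/29.5 = 4.380 lunations, so 4 complete cycles and 11.20 d into the next.
Phase angle: θ = 360°·(11.20 d)/(29.5 d) = 136.7°.
With cos θ = (-0.728), the lit fraction is (1 − (-0.728))/2 ≈ 0.864, so 86%.

86%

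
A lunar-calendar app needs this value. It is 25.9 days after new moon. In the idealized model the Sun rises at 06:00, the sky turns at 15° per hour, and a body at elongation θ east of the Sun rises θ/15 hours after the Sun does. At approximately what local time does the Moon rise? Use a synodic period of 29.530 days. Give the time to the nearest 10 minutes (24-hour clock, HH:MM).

03:00

The Moon has covered 25.9/29.530 of its cycle, so θ ≈ 360° × 25.9/29.530 = 315.7°.
Delay after the Sun = 315.7° / (15°/h) ≈ 21.05 h.
06:00 + 21.050 h ≈ 03:03 → 03:00 to the nearest ten minutes.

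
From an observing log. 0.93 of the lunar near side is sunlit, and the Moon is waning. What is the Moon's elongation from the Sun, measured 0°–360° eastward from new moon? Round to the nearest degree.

Invert f = (1 − cos θ)/2 to get cos θ = 1 − 2(0.93) = -0.860, hence θ₀ = arccos -0.860 = 149.3°.
A waning Moon lies in 180°–360°, so θ = 360° − 149.3° = 210.7°.

211°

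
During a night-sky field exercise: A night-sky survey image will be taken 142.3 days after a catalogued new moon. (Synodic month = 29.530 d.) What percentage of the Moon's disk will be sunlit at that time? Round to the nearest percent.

Reduce mod P: 142.3 − 4×29.530 = 24.18 d into the current lunation.
Phase angle: θ = 360°·(24.18 d)/(29.530 d) = 294.8°.
Illuminated fraction = (1 − cos 294.8°)/2 = (1 − 0.419)/2 ≈ 0.290, so 29%.

29%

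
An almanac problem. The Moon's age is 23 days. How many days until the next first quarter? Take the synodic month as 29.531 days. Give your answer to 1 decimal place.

13.9 days

First quarter occurs at elongation 90°, i.e. at age 29.531 × 90/360 = 7.383 d.
This lunation's first quarter (7.383 d) has passed, so add one period: 36.914 − 23 = 13.914 days.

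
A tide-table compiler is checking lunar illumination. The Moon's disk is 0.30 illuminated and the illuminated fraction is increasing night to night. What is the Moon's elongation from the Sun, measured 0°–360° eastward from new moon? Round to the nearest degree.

66°

From f = (1 − cos θ)/2: cos θ = 1 − 2×0.30 = 0.400; arccos → 66.4°.
Before full moon the principal value applies: θ = 66.4°.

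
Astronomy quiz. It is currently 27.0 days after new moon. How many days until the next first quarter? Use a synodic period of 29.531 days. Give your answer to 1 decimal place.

First quarter is 0.25 of the way through the cycle: age 0.25 × 29.531 = 7.383 d.
This lunation's first quarter (7.383 d) has passed, so add one period: 36.914 − 27.0 = 9.914 days.

9.9 days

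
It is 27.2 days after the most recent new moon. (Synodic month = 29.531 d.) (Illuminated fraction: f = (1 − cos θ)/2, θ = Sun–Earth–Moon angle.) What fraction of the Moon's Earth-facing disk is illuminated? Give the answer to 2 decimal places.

0.06

Phase angle: θ = 360°·(27.2 d)/(29.531 d) = 331.6°.
Illuminated fraction = (1 − cos 331.6°)/2 = (1 − 0.880)/2 ≈ 0.060.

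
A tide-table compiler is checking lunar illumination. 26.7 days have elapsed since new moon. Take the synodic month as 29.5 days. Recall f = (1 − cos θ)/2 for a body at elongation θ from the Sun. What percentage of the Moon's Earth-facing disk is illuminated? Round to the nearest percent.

Phase angle: θ = 360°·(26.7 d)/(29.5 d) = 325.8°.
Illuminated fraction = (1 − cos 325.8°)/2 = (1 − 0.827)/2 ≈ 0.086, so 9%.

9%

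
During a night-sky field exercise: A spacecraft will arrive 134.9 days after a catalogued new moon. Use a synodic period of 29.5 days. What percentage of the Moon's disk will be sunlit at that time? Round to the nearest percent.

134.9/29.5 = 4.573 lunations, so 4 complete cycles and 16.90 d into the next.
The Moon has covered 16.90/29.5 of its cycle, so θ ≈ 360° × 16.90/29.5 = 206.2°.
With cos θ = (-0.897), the lit fraction is (1 − (-0.897))/2 ≈ 0.948, so 95%.

95%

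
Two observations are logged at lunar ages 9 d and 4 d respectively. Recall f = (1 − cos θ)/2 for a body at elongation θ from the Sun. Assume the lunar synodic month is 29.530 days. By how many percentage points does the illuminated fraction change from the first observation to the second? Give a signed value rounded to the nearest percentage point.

-50 percentage points

First observation: θ = 360°·9/29.530 = 109.7°, so f = 0.669.
Second observation: θ = 48.8°, f = 0.170.
Δf = 0.170 − 0.669 = -0.498, i.e. -50 pp.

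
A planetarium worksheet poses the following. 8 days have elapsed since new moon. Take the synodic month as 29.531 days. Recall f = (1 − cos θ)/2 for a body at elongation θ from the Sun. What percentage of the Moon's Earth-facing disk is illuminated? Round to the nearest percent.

Elongation θ = 360° × 8/29.531 ≈ 97.5°.
With cos θ = (-0.131), the lit fraction is (1 − (-0.131))/2 ≈ 0.565, so 57%.

57%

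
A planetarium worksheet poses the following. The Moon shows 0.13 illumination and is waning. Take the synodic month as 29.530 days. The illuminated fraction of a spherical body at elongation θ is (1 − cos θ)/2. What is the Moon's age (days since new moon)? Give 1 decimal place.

From f = (1 − cos θ)/2: cos θ = 1 − 2×0.13 = 0.740; arccos → 42.3°.
A waning Moon lies in 180°–360°, so θ = 360° − 42.3° = 317.7°.
At 360°/29.530 d per day, 317.7° corresponds to 26.06 days.

26.1 days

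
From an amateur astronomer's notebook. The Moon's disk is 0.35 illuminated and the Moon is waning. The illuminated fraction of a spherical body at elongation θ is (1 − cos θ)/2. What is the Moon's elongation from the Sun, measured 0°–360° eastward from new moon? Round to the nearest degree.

From f = (1 − cos θ)/2: cos θ = 1 − 2×0.35 = 0.300; arccos → 72.5°.
Waning ⇒ past full, so θ = 360° − 72.5° = 287.5°.

287°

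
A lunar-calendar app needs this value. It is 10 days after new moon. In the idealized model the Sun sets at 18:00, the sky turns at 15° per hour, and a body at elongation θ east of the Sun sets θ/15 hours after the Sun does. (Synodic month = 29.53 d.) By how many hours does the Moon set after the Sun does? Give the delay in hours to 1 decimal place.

8.1 h

Elongation θ = 360° × 10/29.53 ≈ 121.9°.
The Moon trails the Sun by θ/15 = 121.9/15 ≈ 8.13 hours.
So the Moon sets 8.13 h after the Sun.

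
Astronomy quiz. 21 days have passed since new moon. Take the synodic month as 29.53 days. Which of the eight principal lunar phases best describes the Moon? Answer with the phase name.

θ ≈ 360° × 21/29.53 = 256°, which falls in the last quarter sector.

last quarter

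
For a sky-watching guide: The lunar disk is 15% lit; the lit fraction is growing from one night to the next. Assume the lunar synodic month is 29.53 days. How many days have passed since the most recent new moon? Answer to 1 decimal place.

From f = (1 − cos θ)/2: cos θ = 1 − 2×0.15 = 0.700; arccos → 45.6°.
The Moon is waxing (0°–180°), so θ = 45.6° directly.
That fraction of the synodic month is 45.6/360 × 29.53 d ≈ 3.74 d.

3.7 days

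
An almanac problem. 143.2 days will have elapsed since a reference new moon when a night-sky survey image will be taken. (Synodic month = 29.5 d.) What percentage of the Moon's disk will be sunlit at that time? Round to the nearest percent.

20%

143.2/29.5 = 4.854 lunations, so 4 complete cycles and 25.20 d into the next.
The Moon has covered 25.20/29.5 of its cycle, so θ ≈ 360° × 25.20/29.5 = 307.5°.
cos 307.5° = 0.609, so f = (1 − 0.609)/2 = 0.195, so 20%.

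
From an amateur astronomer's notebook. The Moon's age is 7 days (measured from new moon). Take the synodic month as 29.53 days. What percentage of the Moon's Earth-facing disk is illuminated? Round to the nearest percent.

Phase angle: θ = 360°·(7 d)/(29.53 d) = 85.3°.
With cos θ = 0.081, the lit fraction is (1 − 0.081)/2 ≈ 0.459, so 46%.

46%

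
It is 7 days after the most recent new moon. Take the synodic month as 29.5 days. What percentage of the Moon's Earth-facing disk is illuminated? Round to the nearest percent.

Elongation θ = 360° × 7/29.5 ≈ 85.4°.
cos 85.4° = 0.080, so f = (1 − 0.080)/2 = 0.460, so 46%.

46%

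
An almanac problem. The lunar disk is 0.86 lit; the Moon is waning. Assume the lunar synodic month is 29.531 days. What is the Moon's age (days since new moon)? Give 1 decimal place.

Invert f = (1 − cos θ)/2 to get cos θ = 1 − 2(0.86) = -0.720, hence θ₀ = arccos -0.720 = 136.1°.
A waning Moon lies in 180°–360°, so θ = 360° − 136.1° = 223.9°.
That fraction of the synodic month is 223.9/360 × 29.531 d ≈ 18.37 d.

18.4 days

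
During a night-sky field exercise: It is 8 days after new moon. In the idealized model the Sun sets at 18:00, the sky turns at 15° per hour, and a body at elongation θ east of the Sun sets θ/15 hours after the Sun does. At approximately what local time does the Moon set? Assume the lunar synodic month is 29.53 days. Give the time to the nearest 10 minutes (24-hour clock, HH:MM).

The Moon has covered 8/29.53 of its cycle, so θ ≈ 360° × 8/29.53 = 97.5°.
At 15° of sky rotation per hour, 97.5° corresponds to a 6.50 h lag.
18:00 + 6.502 h ≈ 00:30 → 00:30 to the nearest ten minutes.

00:30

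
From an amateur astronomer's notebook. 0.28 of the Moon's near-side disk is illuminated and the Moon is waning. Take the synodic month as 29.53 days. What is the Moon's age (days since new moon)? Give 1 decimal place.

cos θ = 1 − 2f = 0.440, giving a principal value of 63.9°.
Since the Moon is past full (waning), take the reflex angle: θ = 360° − 63.9° = 296.1°.
That fraction of the synodic month is 296.1/360 × 29.53 d ≈ 24.29 d.

24.3 days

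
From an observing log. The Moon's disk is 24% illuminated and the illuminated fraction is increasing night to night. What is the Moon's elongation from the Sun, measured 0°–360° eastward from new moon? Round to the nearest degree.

59°

cos θ = 1 − 2f = 0.520, giving a principal value of 58.7°.
Waxing ⇒ before full, so θ = 58.7°.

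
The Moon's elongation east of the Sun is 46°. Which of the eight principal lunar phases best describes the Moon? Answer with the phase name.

waxing crescent

The waxing crescent sector spans roughly 22°–68°; 46° falls inside it.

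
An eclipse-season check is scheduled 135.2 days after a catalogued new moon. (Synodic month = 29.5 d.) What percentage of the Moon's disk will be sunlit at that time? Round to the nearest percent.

93%

Reduce mod P: 135.2 − 4×29.5 = 17.20 d into the current lunation.
The Moon has covered 17.20/29.5 of its cycle, so θ ≈ 360° × 17.20/29.5 = 209.9°.
With cos θ = (-0.867), the lit fraction is (1 − (-0.867))/2 ≈ 0.933, so 93%.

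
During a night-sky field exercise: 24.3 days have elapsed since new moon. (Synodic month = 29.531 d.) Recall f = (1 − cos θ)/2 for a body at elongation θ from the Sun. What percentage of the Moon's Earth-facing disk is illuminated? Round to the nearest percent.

Elongation θ = 360° × 24.3/29.531 ≈ 296.2°.
Illuminated fraction = (1 − cos 296.2°)/2 = (1 − 0.442)/2 ≈ 0.279, so 28%.

28%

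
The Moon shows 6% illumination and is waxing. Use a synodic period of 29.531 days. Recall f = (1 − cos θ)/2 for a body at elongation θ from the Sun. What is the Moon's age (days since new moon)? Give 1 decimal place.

Invert f = (1 − cos θ)/2 to get cos θ = 1 − 2(0.06) = 0.880, hence θ₀ = arccos 0.880 = 28.4°.
Before full moon the principal value applies: θ = 28.4°.
That fraction of the synodic month is 28.4/360 × 29.531 d ≈ 2.33 d.

2.3 days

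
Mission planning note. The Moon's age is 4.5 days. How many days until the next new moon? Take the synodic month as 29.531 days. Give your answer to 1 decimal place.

One full lunation from the last new moon is 29.531 d; remaining = 29.531 − 4.5 = 25.031 d.

25.0 days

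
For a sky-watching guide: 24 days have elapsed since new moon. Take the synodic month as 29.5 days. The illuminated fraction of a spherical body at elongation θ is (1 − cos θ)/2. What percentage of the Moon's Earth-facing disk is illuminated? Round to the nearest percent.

31%

The Moon has covered 24/29.5 of its cycle, so θ ≈ 360° × 24/29.5 = 292.9°.
cos 292.9° = 0.389, so f = (1 − 0.389)/2 = 0.306, so 31%.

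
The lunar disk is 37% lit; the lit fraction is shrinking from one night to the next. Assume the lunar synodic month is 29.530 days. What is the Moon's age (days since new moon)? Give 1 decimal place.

From f = (1 − cos θ)/2: cos θ = 1 − 2×0.37 = 0.260; arccos → 74.9°.
A waning Moon lies in 180°–360°, so θ = 360° − 74.9° = 285.1°.
That fraction of the synodic month is 285.1/360 × 29.530 d ≈ 23.38 d.

23.4 days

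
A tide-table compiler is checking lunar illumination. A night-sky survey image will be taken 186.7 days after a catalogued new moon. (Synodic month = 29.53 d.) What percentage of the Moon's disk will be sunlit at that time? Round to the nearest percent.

72%

186.7/29.53 = 6.322 lunations, so 6 complete cycles and 9.52 d into the next.
Phase angle: θ = 360°·(9.52 d)/(29.53 d) = 116.1°.
cos 116.1° = (-0.439), so f = (1 − (-0.439))/2 = 0.720, so 72%.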